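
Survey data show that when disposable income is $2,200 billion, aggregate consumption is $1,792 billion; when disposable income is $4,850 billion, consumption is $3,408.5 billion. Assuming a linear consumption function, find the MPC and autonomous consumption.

MPC = 0.61; a = 450

MPC = ΔC/ΔY = (3408.5 − 1792)/(4850 − 2200) = 1616.5/2650 = 0.61
a = C − MPC·Y = 1792 − 0.61(2200) = 1792 − 1342 = 450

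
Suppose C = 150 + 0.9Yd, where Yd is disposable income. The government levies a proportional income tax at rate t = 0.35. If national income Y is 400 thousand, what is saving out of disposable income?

S = -124

Yd = (1 − 0.35)(400) = 0.65(400) = 260
C = 150 + 0.9(260) = 150 + 234 = 384
S = Yd − C = 260 − 384 = -124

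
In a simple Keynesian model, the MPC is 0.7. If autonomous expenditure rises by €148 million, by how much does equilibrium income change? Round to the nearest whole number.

ΔY ≈ 493

The multiplier is 1/(1 − MPC) = 1/0.3.
ΔY = 148/0.3 = 493.33 ≈ 493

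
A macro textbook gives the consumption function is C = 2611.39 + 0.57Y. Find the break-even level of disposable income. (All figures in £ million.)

Y = 6073

At break-even, C = Y: 2611.39 + 0.57Y = Y
0.43Y = 2611.39, so Y = 2611.39/0.43 = 6073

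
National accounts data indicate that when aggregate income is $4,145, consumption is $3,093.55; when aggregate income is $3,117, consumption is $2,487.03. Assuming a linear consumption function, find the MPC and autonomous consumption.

MPC = 0.59; a = 648

MPC = ΔC/ΔY = (3093.55 − 2487.03)/(4145 − 3117) = 606.52/1028 = 0.59
a = C − MPC·Y = 2487.03 − 0.59(3117) = 2487.03 − 1839.03 = 648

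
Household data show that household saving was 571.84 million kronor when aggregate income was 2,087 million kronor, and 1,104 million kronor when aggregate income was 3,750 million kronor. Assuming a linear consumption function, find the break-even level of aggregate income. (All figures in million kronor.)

Y = 300

MPS = ΔS/ΔY = (1104 − 571.84)/(3750 − 2087) = 532.16/1663 = 0.32
MPC = 1 − MPS = 0.68
From S(2087) = 571.84: −a + 0.32(2087) = 571.84, so a = 667.84 − 571.84 = 96
Break-even (S = 0): Y = a/MPS = 96/0.32 = 300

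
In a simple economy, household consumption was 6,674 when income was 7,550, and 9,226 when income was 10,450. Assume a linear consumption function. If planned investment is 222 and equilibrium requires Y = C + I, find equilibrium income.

Y = 2100

MPC = (9226 − 6674)/(10450 − 7550) = 2552/2900 = 0.88
a = 6674 − 0.88(7550) = 30
Equilibrium: Y = 30 + 0.88Y + 222
0.12Y = 252, so Y = 252/0.12 = 2100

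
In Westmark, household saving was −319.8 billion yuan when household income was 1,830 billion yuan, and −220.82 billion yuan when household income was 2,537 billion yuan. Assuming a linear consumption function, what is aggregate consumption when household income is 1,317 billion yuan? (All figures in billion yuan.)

MPS = ΔS/ΔY = (-220.82 − (-319.8))/(2537 − 1830) = 98.98/707 = 0.14
MPC = 1 − MPS = 0.86
Autonomous saving = -319.8 − 0.14(1830) = -576, so a = 576
C = 576 + 0.86(1317) = 576 + 1132.62 = 1708.62

C = 1708.62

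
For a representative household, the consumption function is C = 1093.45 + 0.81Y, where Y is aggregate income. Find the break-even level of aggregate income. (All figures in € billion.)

Y = 5755

At break-even, C = Y: 1093.45 + 0.81Y = Y
0.19Y = 1093.45, so Y = 1093.45/0.19 = 5755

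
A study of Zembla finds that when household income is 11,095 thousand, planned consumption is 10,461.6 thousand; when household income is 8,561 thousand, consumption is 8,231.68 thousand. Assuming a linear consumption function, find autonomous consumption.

MPC = ΔC/ΔY = (10461.6 − 8231.68)/(11095 − 8561) = 2229.92/2534 = 0.88
a = C − MPC·Y = 8231.68 − 0.88(8561) = 8231.68 − 7533.68 = 698

a = 698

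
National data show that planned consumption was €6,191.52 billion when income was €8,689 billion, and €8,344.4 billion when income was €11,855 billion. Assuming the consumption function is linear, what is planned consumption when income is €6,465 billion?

MPC = (8344.4 − 6191.52)/(11855 − 8689) = 2152.88/3166 = 0.68
a = 6191.52 − 0.68(8689) = 6191.52 − 5908.52 = 283
C = 283 + 0.68(6465) = 283 + 4396.2 = 4679.2

C = 4679.2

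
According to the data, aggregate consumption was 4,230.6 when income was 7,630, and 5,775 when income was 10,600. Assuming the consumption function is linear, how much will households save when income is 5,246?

MPC = (5775 − 4230.6)/(10600 − 7630) = 1544.4/2970 = 0.52
a = 4230.6 − 0.52(7630) = 4230.6 − 3967.6 = 263
C = 263 + 0.52(5246) = 2990.92
S = 5246 − 2990.92 = 2255.08

S = 2255.08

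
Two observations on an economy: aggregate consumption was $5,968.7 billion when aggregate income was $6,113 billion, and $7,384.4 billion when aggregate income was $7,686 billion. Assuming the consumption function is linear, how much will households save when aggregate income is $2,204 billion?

MPC = (7384.4 − 5968.7)/(7686 − 6113) = 1415.7/1573 = 0.9
a = 5968.7 − 0.9(6113) = 5968.7 − 5501.7 = 467
C = 467 + 0.9(2204) = 2450.6
S = 2204 − 2450.6 = -246.6

S = -246.6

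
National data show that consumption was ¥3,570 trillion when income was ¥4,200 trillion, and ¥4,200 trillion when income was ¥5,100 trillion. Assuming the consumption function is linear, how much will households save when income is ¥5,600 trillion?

MPC = (4200 − 3570)/(5100 − 4200) = 630/900 = 0.7
a = 3570 − 0.7(4200) = 3570 − 2940 = 630
C = 630 + 0.7(5600) = 4550
S = 5600 − 4550 = 1050

S = 1050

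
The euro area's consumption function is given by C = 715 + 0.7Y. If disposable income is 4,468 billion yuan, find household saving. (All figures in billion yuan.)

C = 715 + 0.7(4468) = 715 + 3127.6 = 3842.6
S = Y − C = 4468 − 3842.6 = 625.4

S = 625.4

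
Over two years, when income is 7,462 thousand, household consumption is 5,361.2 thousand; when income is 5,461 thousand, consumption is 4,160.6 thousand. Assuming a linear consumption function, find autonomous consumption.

MPC = ΔC/ΔY = (5361.2 − 4160.6)/(7462 − 5461) = 1200.6/2001 = 0.6
a = C − MPC·Y = 4160.6 − 0.6(5461) = 4160.6 − 3276.6 = 884

a = 884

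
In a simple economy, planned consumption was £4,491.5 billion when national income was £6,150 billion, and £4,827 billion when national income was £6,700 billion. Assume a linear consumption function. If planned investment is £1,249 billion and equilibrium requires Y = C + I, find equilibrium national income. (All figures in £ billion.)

Y = 5100

MPC = (4827 − 4491.5)/(6700 − 6150) = 335.5/550 = 0.61
a = 4491.5 − 0.61(6150) = 740
Equilibrium: Y = 740 + 0.61Y + 1249
0.39Y = 1989, so Y = 1989/0.39 = 5100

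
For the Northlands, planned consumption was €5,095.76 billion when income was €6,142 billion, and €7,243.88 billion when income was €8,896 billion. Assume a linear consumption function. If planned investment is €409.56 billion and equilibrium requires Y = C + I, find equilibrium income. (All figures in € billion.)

Y = 3248

MPC = (7243.88 − 5095.76)/(8896 − 6142) = 2148.12/2754 = 0.78
a = 5095.76 − 0.78(6142) = 305
Equilibrium: Y = 305 + 0.78Y + 409.56
0.22Y = 714.56, so Y = 714.56/0.22 = 3248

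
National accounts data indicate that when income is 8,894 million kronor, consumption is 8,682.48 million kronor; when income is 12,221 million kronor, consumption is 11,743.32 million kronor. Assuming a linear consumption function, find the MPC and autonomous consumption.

MPC = ΔC/ΔY = (11743.32 − 8682.48)/(12221 − 8894) = 3060.84/3327 = 0.92
a = C − MPC·Y = 8682.48 − 0.92(8894) = 8682.48 − 8182.48 = 500

MPC = 0.92; a = 500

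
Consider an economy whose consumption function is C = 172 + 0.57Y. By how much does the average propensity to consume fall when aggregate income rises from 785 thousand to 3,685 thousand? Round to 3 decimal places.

At Y = 785: C = 172 + 0.57(785) = 619.45, APC = 619.45/785 = 0.7891
At Y = 3685: C = 2272.45, APC = 2272.45/3685 = 0.6167
Fall in APC = 0.7891 − 0.6167 = 0.1724 ≈ 0.172

ΔAPC = 0.172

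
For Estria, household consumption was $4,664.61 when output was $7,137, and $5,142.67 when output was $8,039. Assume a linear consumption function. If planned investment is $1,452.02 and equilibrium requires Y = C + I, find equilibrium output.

MPC = (5142.67 − 4664.61)/(8039 − 7137) = 478.06/902 = 0.53
a = 4664.61 − 0.53(7137) = 882
Equilibrium: Y = 882 + 0.53Y + 1452.02
0.47Y = 2334.02, so Y = 2334.02/0.47 = 4966

Y = 4966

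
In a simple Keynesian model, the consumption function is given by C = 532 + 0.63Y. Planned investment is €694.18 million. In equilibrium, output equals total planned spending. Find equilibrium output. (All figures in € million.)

Y = 3314

Y = C + I = 532 + 0.63Y + 694.18
Y − 0.63Y = 1226.18
0.37Y = 1226.18, so Y = 1226.18/0.37 = 3314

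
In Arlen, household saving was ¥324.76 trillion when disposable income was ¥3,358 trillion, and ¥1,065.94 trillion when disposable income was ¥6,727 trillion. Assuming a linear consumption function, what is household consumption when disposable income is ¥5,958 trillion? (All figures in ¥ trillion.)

MPS = ΔS/ΔY = (1065.94 − 324.76)/(6727 − 3358) = 741.18/3369 = 0.22
MPC = 1 − MPS = 0.78
Autonomous saving = 324.76 − 0.22(3358) = -414, so a = 414
C = 414 + 0.78(5958) = 414 + 4647.24 = 5061.24

C = 5061.24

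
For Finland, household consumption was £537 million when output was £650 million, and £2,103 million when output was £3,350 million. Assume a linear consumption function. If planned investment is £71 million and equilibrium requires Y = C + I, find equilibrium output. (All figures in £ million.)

Y = 550

MPC = (2103 − 537)/(3350 − 650) = 1566/2700 = 0.58
a = 537 − 0.58(650) = 160
Equilibrium: Y = 160 + 0.58Y + 71
0.42Y = 231, so Y = 231/0.42 = 550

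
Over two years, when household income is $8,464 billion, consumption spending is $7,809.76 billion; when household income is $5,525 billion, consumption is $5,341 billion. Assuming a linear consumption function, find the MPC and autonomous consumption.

MPC = 0.84; a = 700

MPC = ΔC/ΔY = (7809.76 − 5341)/(8464 − 5525) = 2468.76/2939 = 0.84
a = C − MPC·Y = 5341 − 0.84(5525) = 5341 − 4641 = 700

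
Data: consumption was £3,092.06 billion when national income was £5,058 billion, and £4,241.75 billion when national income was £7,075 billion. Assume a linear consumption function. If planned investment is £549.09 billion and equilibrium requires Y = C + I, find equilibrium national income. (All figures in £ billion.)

Y = 1763

MPC = (4241.75 − 3092.06)/(7075 − 5058) = 1149.69/2017 = 0.57
a = 3092.06 − 0.57(5058) = 209
Equilibrium: Y = 209 + 0.57Y + 549.09
0.43Y = 758.09, so Y = 758.09/0.43 = 1763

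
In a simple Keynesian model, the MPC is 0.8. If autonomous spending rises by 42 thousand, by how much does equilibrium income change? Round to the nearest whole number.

The multiplier is 1/(1 − MPC) = 1/0.2.
ΔY = 42/0.2 = 210.00 ≈ 210

ΔY ≈ 210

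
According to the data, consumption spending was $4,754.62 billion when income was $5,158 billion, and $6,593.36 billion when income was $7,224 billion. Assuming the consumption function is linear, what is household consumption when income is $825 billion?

C = 898.25

MPC = (6593.36 − 4754.62)/(7224 − 5158) = 1838.74/2066 = 0.89
a = 4754.62 − 0.89(5158) = 4754.62 − 4590.62 = 164
C = 164 + 0.89(825) = 164 + 734.25 = 898.25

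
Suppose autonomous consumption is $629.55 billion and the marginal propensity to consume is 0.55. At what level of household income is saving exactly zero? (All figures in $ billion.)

Y = 1399

At break-even, C = Y: 629.55 + 0.55Y = Y
0.45Y = 629.55, so Y = 629.55/0.45 = 1399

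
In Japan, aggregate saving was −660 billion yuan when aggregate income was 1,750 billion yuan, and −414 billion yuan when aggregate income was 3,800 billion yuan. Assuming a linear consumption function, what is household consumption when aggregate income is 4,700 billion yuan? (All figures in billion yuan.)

C = 5006

MPS = ΔS/ΔY = (-414 − (-660))/(3800 − 1750) = 246/2050 = 0.12
MPC = 1 − MPS = 0.88
Autonomous saving = -660 − 0.12(1750) = -870, so a = 870
C = 870 + 0.88(4700) = 870 + 4136 = 5006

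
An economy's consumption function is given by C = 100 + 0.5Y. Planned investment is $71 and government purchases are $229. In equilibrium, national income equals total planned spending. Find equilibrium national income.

Y = C + I + G = 100 + 0.5Y + 71 + 229
Y − 0.5Y = 400
0.5Y = 400, so Y = 400/0.5 = 800

Y = 800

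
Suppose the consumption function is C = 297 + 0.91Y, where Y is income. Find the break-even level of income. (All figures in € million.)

Y = 3300

At break-even, C = Y: 297 + 0.91Y = Y
0.09Y = 297, so Y = 297/0.09 = 3300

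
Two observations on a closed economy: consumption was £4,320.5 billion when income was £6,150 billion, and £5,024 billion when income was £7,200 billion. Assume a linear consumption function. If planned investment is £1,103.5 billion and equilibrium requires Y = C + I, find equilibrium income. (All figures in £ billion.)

MPC = (5024 − 4320.5)/(7200 − 6150) = 703.5/1050 = 0.67
a = 4320.5 − 0.67(6150) = 200
Equilibrium: Y = 200 + 0.67Y + 1103.5
0.33Y = 1303.5, so Y = 1303.5/0.33 = 3950

Y = 3950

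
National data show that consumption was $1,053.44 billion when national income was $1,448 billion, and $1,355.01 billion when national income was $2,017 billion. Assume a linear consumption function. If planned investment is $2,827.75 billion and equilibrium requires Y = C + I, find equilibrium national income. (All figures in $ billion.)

Y = 6625

MPC = (1355.01 − 1053.44)/(2017 − 1448) = 301.57/569 = 0.53
a = 1053.44 − 0.53(1448) = 286
Equilibrium: Y = 286 + 0.53Y + 2827.75
0.47Y = 3113.75, so Y = 3113.75/0.47 = 6625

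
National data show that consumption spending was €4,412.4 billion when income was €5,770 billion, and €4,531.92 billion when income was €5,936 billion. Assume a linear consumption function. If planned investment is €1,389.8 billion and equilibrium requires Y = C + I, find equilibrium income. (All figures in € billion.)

MPC = (4531.92 − 4412.4)/(5936 − 5770) = 119.52/166 = 0.72
a = 4412.4 − 0.72(5770) = 258
Equilibrium: Y = 258 + 0.72Y + 1389.8
0.28Y = 1647.8, so Y = 1647.8/0.28 = 5885

Y = 5885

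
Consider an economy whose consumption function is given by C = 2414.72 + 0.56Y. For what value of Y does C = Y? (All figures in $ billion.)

Y = 5488

At break-even, C = Y: 2414.72 + 0.56Y = Y
0.44Y = 2414.72, so Y = 2414.72/0.44 = 5488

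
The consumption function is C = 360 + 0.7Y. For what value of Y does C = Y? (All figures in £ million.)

At break-even, C = Y: 360 + 0.7Y = Y
0.3Y = 360, so Y = 360/0.3 = 1200

Y = 1200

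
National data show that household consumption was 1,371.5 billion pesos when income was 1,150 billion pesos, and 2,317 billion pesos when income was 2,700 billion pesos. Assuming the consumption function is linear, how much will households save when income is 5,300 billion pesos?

MPC = (2317 − 1371.5)/(2700 − 1150) = 945.5/1550 = 0.61
a = 1371.5 − 0.61(1150) = 1371.5 − 701.5 = 670
C = 670 + 0.61(5300) = 3903
S = 5300 − 3903 = 1397

S = 1397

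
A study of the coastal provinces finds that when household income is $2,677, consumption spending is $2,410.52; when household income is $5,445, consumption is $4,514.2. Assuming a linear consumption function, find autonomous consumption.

a = 376

MPC = ΔC/ΔY = (4514.2 − 2410.52)/(5445 − 2677) = 2103.68/2768 = 0.76
a = C − MPC·Y = 2410.52 − 0.76(2677) = 2410.52 − 2034.52 = 376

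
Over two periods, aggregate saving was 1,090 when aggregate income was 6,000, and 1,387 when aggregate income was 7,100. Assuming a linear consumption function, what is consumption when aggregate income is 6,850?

C = 5530.5

MPS = ΔS/ΔY = (1387 − 1090)/(7100 − 6000) = 297/1100 = 0.27
MPC = 1 − MPS = 0.73
Autonomous saving = 1090 − 0.27(6000) = -530, so a = 530
C = 530 + 0.73(6850) = 530 + 5000.5 = 5530.5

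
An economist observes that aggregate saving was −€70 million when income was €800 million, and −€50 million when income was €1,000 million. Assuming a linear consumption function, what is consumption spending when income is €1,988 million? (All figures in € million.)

MPS = ΔS/ΔY = (-50 − (-70))/(1000 − 800) = 20/200 = 0.1
MPC = 1 − MPS = 0.9
Autonomous saving = -70 − 0.1(800) = -150, so a = 150
C = 150 + 0.9(1988) = 150 + 1789.2 = 1939.2

C = 1939.2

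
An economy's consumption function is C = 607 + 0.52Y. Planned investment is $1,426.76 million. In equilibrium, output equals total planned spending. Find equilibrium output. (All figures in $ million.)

Y = C + I = 607 + 0.52Y + 1426.76
Y − 0.52Y = 2033.76
0.48Y = 2033.76, so Y = 2033.76/0.48 = 4237

Y = 4237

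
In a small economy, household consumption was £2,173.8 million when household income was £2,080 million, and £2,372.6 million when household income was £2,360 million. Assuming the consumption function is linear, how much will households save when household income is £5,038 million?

MPC = (2372.6 − 2173.8)/(2360 − 2080) = 198.8/280 = 0.71
a = 2173.8 − 0.71(2080) = 2173.8 − 1476.8 = 697
C = 697 + 0.71(5038) = 4273.98
S = 5038 − 4273.98 = 764.02

S = 764.02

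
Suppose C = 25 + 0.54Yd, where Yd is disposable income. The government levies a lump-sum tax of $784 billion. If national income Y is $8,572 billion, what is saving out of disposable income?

S = 3557.48

Yd = Y − T = 8572 − 784 = 7788
C = 25 + 0.54(7788) = 25 + 4205.52 = 4230.52
S = Yd − C = 7788 − 4230.52 = 3557.48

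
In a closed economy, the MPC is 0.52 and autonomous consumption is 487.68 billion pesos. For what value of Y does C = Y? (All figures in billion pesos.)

At break-even, C = Y: 487.68 + 0.52Y = Y
0.48Y = 487.68, so Y = 487.68/0.48 = 1016

Y = 1016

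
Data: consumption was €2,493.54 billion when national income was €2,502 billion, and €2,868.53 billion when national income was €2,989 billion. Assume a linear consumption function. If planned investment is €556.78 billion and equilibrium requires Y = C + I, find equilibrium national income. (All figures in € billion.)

MPC = (2868.53 − 2493.54)/(2989 − 2502) = 374.99/487 = 0.77
a = 2493.54 − 0.77(2502) = 567
Equilibrium: Y = 567 + 0.77Y + 556.78
0.23Y = 1123.78, so Y = 1123.78/0.23 = 4886

Y = 4886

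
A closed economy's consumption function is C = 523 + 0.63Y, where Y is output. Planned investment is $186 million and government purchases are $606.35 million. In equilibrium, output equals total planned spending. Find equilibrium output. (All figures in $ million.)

Y = C + I + G = 523 + 0.63Y + 186 + 606.35
Y − 0.63Y = 1315.35
0.37Y = 1315.35, so Y = 1315.35/0.37 = 3555

Y = 3555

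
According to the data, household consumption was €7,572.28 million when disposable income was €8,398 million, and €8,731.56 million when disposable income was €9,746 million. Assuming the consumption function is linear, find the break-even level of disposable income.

MPC = (8731.56 − 7572.28)/(9746 − 8398) = 1159.28/1348 = 0.86
a = 7572.28 − 0.86(8398) = 7572.28 − 7222.28 = 350
Break-even: Y = a/(1−MPC) = 350/0.14 = 2500

Y = 2500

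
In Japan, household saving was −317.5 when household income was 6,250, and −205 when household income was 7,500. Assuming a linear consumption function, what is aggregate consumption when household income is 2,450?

MPS = ΔS/ΔY = (-205 − (-317.5))/(7500 − 6250) = 112.5/1250 = 0.09
MPC = 1 − MPS = 0.91
Autonomous saving = -317.5 − 0.09(6250) = -880, so a = 880
C = 880 + 0.91(2450) = 880 + 2229.5 = 3109.5

C = 3109.5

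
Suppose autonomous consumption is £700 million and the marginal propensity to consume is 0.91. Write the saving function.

S = Y − C = Y − (700 + 0.91Y) = -700 + (1 − 0.91)Y

S = -700 + 0.09Y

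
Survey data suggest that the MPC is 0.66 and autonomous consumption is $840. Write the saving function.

S = -840 + 0.34Y

S = Y − C = Y − (840 + 0.66Y) = -840 + (1 − 0.66)Y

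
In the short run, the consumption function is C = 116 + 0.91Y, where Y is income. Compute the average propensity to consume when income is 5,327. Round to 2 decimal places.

APC = 0.93

C = 116 + 0.91(5327) = 4963.57
APC = C/Y = 4963.57/5327 = 0.93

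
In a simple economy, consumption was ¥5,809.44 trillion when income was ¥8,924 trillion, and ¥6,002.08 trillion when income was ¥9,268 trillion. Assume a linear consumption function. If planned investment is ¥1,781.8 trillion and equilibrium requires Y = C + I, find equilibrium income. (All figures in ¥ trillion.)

Y = 5895

MPC = (6002.08 − 5809.44)/(9268 − 8924) = 192.64/344 = 0.56
a = 5809.44 − 0.56(8924) = 812
Equilibrium: Y = 812 + 0.56Y + 1781.8
0.44Y = 2593.8, so Y = 2593.8/0.44 = 5895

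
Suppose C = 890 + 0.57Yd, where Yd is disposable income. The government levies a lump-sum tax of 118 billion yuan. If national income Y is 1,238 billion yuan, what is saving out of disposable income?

S = -408.4

Yd = Y − T = 1238 − 118 = 1120
C = 890 + 0.57(1120) = 890 + 638.4 = 1528.4
S = Yd − C = 1120 − 1528.4 = -408.4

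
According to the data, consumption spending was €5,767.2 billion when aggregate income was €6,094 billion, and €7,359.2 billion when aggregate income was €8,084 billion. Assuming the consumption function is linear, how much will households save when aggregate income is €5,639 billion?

MPC = (7359.2 − 5767.2)/(8084 − 6094) = 1592/1990 = 0.8
a = 5767.2 − 0.8(6094) = 5767.2 − 4875.2 = 892
C = 892 + 0.8(5639) = 5403.2
S = 5639 − 5403.2 = 235.8

S = 235.8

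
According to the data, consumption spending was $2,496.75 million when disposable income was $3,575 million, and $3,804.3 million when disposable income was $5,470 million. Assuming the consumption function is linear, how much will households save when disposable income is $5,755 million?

MPC = (3804.3 − 2496.75)/(5470 − 3575) = 1307.55/1895 = 0.69
a = 2496.75 − 0.69(3575) = 2496.75 − 2466.75 = 30
C = 30 + 0.69(5755) = 4000.95
S = 5755 − 4000.95 = 1754.05

S = 1754.05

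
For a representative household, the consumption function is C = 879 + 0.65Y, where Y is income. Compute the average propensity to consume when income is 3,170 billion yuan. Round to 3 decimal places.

APC = 0.927

C = 879 + 0.65(3170) = 2939.5
APC = C/Y = 2939.5/3170 = 0.927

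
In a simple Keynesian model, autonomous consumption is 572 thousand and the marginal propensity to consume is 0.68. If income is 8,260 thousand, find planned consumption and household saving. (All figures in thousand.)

C = 6188.8; S = 2071.2

C = 572 + 0.68(8260) = 572 + 5616.8 = 6188.8
S = Y − C = 8260 − 6188.8 = 2071.2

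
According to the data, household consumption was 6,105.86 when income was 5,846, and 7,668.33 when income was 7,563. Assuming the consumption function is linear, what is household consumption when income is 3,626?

MPC = (7668.33 − 6105.86)/(7563 − 5846) = 1562.47/1717 = 0.91
a = 6105.86 − 0.91(5846) = 6105.86 − 5319.86 = 786
C = 786 + 0.91(3626) = 786 + 3299.66 = 4085.66

C = 4085.66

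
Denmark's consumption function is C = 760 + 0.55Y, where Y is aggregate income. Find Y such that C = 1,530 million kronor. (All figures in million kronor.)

Y = 1400

760 + 0.55Y = 1530
0.55Y = 770, so Y = 770/0.55 = 1400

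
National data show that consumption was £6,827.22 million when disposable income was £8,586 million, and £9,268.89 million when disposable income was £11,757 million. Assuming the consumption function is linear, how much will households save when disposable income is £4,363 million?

S = 787.49

MPC = (9268.89 − 6827.22)/(11757 − 8586) = 2441.67/3171 = 0.77
a = 6827.22 − 0.77(8586) = 6827.22 − 6611.22 = 216
C = 216 + 0.77(4363) = 3575.51
S = 4363 − 3575.51 = 787.49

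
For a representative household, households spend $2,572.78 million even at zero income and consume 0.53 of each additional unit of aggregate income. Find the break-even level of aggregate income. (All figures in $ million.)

Y = 5474

At break-even, C = Y: 2572.78 + 0.53Y = Y
0.47Y = 2572.78, so Y = 2572.78/0.47 = 5474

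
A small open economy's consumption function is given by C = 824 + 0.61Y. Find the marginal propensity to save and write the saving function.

MPS = 0.39; S = -824 + 0.39Y

MPS = 1 − MPC = 1 − 0.61 = 0.39
S = Y − C = -824 + 0.39Y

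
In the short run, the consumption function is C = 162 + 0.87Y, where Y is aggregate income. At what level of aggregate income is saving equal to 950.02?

Y = 8554

S = Y − C = -162 + 0.13Y
-162 + 0.13Y = 950.02, so 0.13Y = 1112.02 and Y = 8554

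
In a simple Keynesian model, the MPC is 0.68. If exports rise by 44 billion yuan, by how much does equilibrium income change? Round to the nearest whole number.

The multiplier is 1/(1 − MPC) = 1/0.32.
ΔY = 44/0.32 = 137.50 ≈ 138

ΔY ≈ 138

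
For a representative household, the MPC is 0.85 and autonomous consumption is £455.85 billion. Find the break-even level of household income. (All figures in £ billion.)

Y = 3039

At break-even, C = Y: 455.85 + 0.85Y = Y
0.15Y = 455.85, so Y = 455.85/0.15 = 3039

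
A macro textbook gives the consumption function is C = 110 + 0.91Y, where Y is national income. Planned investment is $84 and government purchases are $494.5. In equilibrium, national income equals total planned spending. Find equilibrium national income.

Y = 7650

Y = C + I + G = 110 + 0.91Y + 84 + 494.5
Y − 0.91Y = 688.5
0.09Y = 688.5, so Y = 688.5/0.09 = 7650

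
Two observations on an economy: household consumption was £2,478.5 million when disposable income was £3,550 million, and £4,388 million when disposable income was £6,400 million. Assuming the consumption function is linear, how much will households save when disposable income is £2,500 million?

S = 725

MPC = (4388 − 2478.5)/(6400 − 3550) = 1909.5/2850 = 0.67
a = 2478.5 − 0.67(3550) = 2478.5 − 2378.5 = 100
C = 100 + 0.67(2500) = 1775
S = 2500 − 1775 = 725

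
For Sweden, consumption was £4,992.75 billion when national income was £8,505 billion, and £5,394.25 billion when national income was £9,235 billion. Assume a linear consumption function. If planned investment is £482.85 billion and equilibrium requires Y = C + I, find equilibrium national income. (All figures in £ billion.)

MPC = (5394.25 − 4992.75)/(9235 − 8505) = 401.5/730 = 0.55
a = 4992.75 − 0.55(8505) = 315
Equilibrium: Y = 315 + 0.55Y + 482.85
0.45Y = 797.85, so Y = 797.85/0.45 = 1773

Y = 1773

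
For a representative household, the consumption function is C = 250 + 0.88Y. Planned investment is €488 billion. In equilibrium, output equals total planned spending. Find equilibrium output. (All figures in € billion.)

Y = C + I = 250 + 0.88Y + 488
Y − 0.88Y = 738
0.12Y = 738, so Y = 738/0.12 = 6150

Y = 6150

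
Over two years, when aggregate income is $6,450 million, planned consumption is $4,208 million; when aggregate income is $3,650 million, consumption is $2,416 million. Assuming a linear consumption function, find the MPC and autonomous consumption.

MPC = ΔC/ΔY = (4208 − 2416)/(6450 − 3650) = 1792/2800 = 0.64
a = C − MPC·Y = 2416 − 0.64(3650) = 2416 − 2336 = 80

MPC = 0.64; a = 80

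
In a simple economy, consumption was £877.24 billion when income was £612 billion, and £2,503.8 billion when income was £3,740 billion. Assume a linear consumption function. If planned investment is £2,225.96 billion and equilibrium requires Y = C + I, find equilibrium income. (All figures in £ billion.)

MPC = (2503.8 − 877.24)/(3740 − 612) = 1626.56/3128 = 0.52
a = 877.24 − 0.52(612) = 559
Equilibrium: Y = 559 + 0.52Y + 2225.96
0.48Y = 2784.96, so Y = 2784.96/0.48 = 5802

Y = 5802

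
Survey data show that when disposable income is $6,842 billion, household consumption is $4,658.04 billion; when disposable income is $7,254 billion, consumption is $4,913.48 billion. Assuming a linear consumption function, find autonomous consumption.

MPC = ΔC/ΔY = (4913.48 − 4658.04)/(7254 − 6842) = 255.44/412 = 0.62
a = C − MPC·Y = 4658.04 − 0.62(6842) = 4658.04 − 4242.04 = 416

a = 416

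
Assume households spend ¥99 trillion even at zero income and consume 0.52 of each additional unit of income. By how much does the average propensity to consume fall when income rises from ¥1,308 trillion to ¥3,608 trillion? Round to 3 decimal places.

ΔAPC = 0.048

At Y = 1308: C = 99 + 0.52(1308) = 779.16, APC = 779.16/1308 = 0.5957
At Y = 3608: C = 1975.16, APC = 1975.16/3608 = 0.5474
Fall in APC = 0.5957 − 0.5474 = 0.0483 ≈ 0.048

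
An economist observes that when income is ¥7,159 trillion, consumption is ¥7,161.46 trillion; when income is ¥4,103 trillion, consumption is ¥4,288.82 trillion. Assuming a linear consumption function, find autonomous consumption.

MPC = ΔC/ΔY = (7161.46 − 4288.82)/(7159 − 4103) = 2872.64/3056 = 0.94
a = C − MPC·Y = 4288.82 − 0.94(4103) = 4288.82 − 3856.82 = 432

a = 432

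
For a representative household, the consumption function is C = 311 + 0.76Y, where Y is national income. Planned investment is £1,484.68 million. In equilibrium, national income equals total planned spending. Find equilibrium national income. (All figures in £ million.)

Y = 7482

Y = C + I = 311 + 0.76Y + 1484.68
Y − 0.76Y = 1795.68
0.24Y = 1795.68, so Y = 1795.68/0.24 = 7482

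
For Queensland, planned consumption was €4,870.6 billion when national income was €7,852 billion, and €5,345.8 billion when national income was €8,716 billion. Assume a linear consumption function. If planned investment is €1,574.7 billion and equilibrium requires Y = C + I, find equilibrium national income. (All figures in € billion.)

Y = 4726

MPC = (5345.8 − 4870.6)/(8716 − 7852) = 475.2/864 = 0.55
a = 4870.6 − 0.55(7852) = 552
Equilibrium: Y = 552 + 0.55Y + 1574.7
0.45Y = 2126.7, so Y = 2126.7/0.45 = 4726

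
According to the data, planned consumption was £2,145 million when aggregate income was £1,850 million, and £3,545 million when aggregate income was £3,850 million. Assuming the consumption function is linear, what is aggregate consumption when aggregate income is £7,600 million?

C = 6170

MPC = (3545 − 2145)/(3850 − 1850) = 1400/2000 = 0.7
a = 2145 − 0.7(1850) = 2145 − 1295 = 850
C = 850 + 0.7(7600) = 850 + 5320 = 6170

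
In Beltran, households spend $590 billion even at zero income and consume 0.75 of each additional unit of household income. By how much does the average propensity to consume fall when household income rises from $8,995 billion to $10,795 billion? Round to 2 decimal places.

ΔAPC = 0.01

At Y = 8995: C = 590 + 0.75(8995) = 7336.25, APC = 7336.25/8995 = 0.816
At Y = 10795: C = 8686.25, APC = 8686.25/10795 = 0.805
Fall in APC = 0.816 − 0.805 = 0.011 ≈ 0.01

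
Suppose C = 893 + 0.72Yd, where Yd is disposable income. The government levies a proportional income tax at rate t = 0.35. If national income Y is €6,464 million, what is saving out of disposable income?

Yd = (1 − 0.35)(6464) = 0.65(6464) = 4201.6
C = 893 + 0.72(4201.6) = 893 + 3025.152 = 3918.152
S = Yd − C = 4201.6 − 3918.152 = 283.448

S = 283.448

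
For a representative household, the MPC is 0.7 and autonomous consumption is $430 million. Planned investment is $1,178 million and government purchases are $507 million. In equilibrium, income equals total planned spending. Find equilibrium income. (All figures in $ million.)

Y = C + I + G = 430 + 0.7Y + 1178 + 507
Y − 0.7Y = 2115
0.3Y = 2115, so Y = 2115/0.3 = 7050

Y = 7050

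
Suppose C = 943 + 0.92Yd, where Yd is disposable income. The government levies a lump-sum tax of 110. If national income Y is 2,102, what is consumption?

Yd = Y − T = 2102 − 110 = 1992
C = 943 + 0.92(1992) = 943 + 1832.64 = 2775.64

C = 2775.64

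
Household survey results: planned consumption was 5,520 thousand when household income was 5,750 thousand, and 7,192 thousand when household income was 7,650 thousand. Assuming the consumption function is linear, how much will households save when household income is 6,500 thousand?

MPC = (7192 − 5520)/(7650 − 5750) = 1672/1900 = 0.88
a = 5520 − 0.88(5750) = 5520 − 5060 = 460
C = 460 + 0.88(6500) = 6180
S = 6500 − 6180 = 320

S = 320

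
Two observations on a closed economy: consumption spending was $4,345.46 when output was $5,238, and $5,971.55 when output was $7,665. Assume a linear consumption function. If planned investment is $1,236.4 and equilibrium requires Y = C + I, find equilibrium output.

Y = 6280

MPC = (5971.55 − 4345.46)/(7665 − 5238) = 1626.09/2427 = 0.67
a = 4345.46 − 0.67(5238) = 836
Equilibrium: Y = 836 + 0.67Y + 1236.4
0.33Y = 2072.4, so Y = 2072.4/0.33 = 6280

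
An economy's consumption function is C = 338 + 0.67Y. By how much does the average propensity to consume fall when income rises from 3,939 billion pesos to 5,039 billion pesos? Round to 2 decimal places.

At Y = 3939: C = 338 + 0.67(3939) = 2977.13, APC = 2977.13/3939 = 0.756
At Y = 5039: C = 3714.13, APC = 3714.13/5039 = 0.737
Fall in APC = 0.756 − 0.737 = 0.019 ≈ 0.02

ΔAPC = 0.02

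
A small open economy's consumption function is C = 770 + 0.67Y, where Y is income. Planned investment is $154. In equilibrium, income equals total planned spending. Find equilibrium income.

Y = C + I = 770 + 0.67Y + 154
Y − 0.67Y = 924
0.33Y = 924, so Y = 924/0.33 = 2800

Y = 2800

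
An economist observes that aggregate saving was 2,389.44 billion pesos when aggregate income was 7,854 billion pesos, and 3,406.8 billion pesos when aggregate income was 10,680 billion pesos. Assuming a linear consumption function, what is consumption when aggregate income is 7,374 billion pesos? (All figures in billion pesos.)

C = 5157.36

MPS = ΔS/ΔY = (3406.8 − 2389.44)/(10680 − 7854) = 1017.36/2826 = 0.36
MPC = 1 − MPS = 0.64
Autonomous saving = 2389.44 − 0.36(7854) = -438, so a = 438
C = 438 + 0.64(7374) = 438 + 4719.36 = 5157.36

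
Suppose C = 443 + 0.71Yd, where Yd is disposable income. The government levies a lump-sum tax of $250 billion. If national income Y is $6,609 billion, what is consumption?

Yd = Y − T = 6609 − 250 = 6359
C = 443 + 0.71(6359) = 443 + 4514.89 = 4957.89

C = 4957.89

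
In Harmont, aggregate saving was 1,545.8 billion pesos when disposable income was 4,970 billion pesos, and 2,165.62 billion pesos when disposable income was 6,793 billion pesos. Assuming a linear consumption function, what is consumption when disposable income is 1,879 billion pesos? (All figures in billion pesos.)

MPS = ΔS/ΔY = (2165.62 − 1545.8)/(6793 − 4970) = 619.82/1823 = 0.34
MPC = 1 − MPS = 0.66
Autonomous saving = 1545.8 − 0.34(4970) = -144, so a = 144
C = 144 + 0.66(1879) = 144 + 1240.14 = 1384.14

C = 1384.14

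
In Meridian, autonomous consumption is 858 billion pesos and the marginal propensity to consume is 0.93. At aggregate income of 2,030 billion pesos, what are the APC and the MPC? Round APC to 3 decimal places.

APC = 1.353; MPC = 0.93

MPC = 0.93 (the slope of the consumption function)
C = 858 + 0.93(2030) = 2745.9, so APC = 2745.9/2030 = 1.353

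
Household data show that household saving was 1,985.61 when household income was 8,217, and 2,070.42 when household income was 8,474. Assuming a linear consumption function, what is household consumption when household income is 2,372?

C = 2315.24

MPS = ΔS/ΔY = (2070.42 − 1985.61)/(8474 − 8217) = 84.81/257 = 0.33
MPC = 1 − MPS = 0.67
Autonomous saving = 1985.61 − 0.33(8217) = -726, so a = 726
C = 726 + 0.67(2372) = 726 + 1589.24 = 2315.24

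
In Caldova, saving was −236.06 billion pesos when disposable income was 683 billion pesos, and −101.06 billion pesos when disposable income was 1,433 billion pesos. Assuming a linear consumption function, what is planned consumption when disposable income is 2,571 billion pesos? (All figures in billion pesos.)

C = 2467.22

MPS = ΔS/ΔY = (-101.06 − (-236.06))/(1433 − 683) = 135/750 = 0.18
MPC = 1 − MPS = 0.82
Autonomous saving = -236.06 − 0.18(683) = -359, so a = 359
C = 359 + 0.82(2571) = 359 + 2108.22 = 2467.22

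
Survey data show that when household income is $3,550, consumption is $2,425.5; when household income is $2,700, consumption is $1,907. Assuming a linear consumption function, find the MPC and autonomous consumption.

MPC = ΔC/ΔY = (2425.5 − 1907)/(3550 − 2700) = 518.5/850 = 0.61
a = C − MPC·Y = 1907 − 0.61(2700) = 1907 − 1647 = 260

MPC = 0.61; a = 260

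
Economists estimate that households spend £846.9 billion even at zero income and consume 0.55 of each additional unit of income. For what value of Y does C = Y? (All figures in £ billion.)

Y = 1882

At break-even, C = Y: 846.9 + 0.55Y = Y
0.45Y = 846.9, so Y = 846.9/0.45 = 1882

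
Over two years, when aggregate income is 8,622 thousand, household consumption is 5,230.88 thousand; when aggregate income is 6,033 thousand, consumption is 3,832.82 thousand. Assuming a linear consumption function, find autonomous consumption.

a = 575

MPC = ΔC/ΔY = (5230.88 − 3832.82)/(8622 − 6033) = 1398.06/2589 = 0.54
a = C − MPC·Y = 3832.82 − 0.54(6033) = 3832.82 − 3257.82 = 575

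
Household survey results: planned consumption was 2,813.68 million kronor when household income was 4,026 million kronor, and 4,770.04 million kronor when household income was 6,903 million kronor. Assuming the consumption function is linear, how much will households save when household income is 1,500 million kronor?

S = 404

MPC = (4770.04 − 2813.68)/(6903 − 4026) = 1956.36/2877 = 0.68
a = 2813.68 − 0.68(4026) = 2813.68 − 2737.68 = 76
C = 76 + 0.68(1500) = 1096
S = 1500 − 1096 = 404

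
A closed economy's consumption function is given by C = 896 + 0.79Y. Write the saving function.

S = -896 + 0.21Y

S = Y − C = Y − (896 + 0.79Y) = -896 + (1 − 0.79)Y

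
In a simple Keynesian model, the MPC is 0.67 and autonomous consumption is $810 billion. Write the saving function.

S = -810 + 0.33Y

S = Y − C = Y − (810 + 0.67Y) = -810 + (1 − 0.67)Y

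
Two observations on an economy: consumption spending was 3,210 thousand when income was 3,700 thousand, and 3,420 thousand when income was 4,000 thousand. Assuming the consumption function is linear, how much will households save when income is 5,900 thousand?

MPC = (3420 − 3210)/(4000 − 3700) = 210/300 = 0.7
a = 3210 − 0.7(3700) = 3210 − 2590 = 620
C = 620 + 0.7(5900) = 4750
S = 5900 − 4750 = 1150

S = 1150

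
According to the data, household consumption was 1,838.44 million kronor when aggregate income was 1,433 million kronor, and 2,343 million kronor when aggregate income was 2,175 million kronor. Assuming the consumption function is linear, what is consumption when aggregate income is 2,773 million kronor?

MPC = (2343 − 1838.44)/(2175 − 1433) = 504.56/742 = 0.68
a = 1838.44 − 0.68(1433) = 1838.44 − 974.44 = 864
C = 864 + 0.68(2773) = 864 + 1885.64 = 2749.64

C = 2749.64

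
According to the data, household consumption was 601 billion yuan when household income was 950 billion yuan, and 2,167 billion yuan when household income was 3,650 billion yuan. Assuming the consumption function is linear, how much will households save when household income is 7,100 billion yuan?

MPC = (2167 − 601)/(3650 − 950) = 1566/2700 = 0.58
a = 601 − 0.58(950) = 601 − 551 = 50
C = 50 + 0.58(7100) = 4168
S = 7100 − 4168 = 2932

S = 2932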